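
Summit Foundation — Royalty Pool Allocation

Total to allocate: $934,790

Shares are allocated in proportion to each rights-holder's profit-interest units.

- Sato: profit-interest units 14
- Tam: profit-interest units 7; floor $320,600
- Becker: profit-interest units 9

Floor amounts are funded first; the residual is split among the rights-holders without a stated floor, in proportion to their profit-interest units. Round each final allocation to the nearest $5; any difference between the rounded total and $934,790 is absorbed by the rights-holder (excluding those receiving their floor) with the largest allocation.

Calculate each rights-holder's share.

Fund the minimums — Tam $320,600. Balance $614,190.
Balance split over remaining profit-interest units 23: Sato 373,854.78 → $373,855; Becker 240,335.22 → $240,335.

Sato: $373,855; Tam: $320,600; Becker: $240,335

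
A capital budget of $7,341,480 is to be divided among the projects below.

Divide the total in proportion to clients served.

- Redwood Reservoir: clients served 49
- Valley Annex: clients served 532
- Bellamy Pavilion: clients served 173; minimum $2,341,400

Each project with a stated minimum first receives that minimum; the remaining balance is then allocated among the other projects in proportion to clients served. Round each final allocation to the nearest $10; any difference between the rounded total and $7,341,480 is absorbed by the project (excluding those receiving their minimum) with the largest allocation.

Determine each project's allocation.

Guaranteed amounts: Bellamy Pavilion $2,341,400. Balance $5,000,080.
Balance split over remaining clients served 581: Redwood Reservoir 421,693.49 → $421,690; Valley Annex 4,578,386.51 → $4,578,390.

Redwood Reservoir: $421,690 · Valley Annex: $4,578,390 · Bellamy Pavilion: $2,341,400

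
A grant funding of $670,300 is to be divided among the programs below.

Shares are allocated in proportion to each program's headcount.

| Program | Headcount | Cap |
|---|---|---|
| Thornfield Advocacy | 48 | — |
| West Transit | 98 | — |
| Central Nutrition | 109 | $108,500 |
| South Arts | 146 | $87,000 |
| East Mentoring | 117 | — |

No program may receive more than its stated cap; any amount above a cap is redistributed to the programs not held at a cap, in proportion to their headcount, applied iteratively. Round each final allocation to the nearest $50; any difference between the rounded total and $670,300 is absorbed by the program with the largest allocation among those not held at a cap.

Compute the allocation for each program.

Total headcount = 518.
Unconstrained shares: Thornfield Advocacy 62,112.74; West Transit 126,813.51; Central Nutrition 141,047.68; South Arts 188,926.25; East Mentoring 151,399.81.
Held at cap: Central Nutrition ($108,500), South Arts ($87,000); balance $474,800 reallocated over remaining headcount 263.
Redistributed shares: Thornfield Advocacy 86,655.51 → $86,650; West Transit 176,921.67 → $176,900; East Mentoring 211,222.81 → $211,200.
Rounding difference +$50 applied to East Mentoring → $211,250.

Thornfield Advocacy: $86,650; West Transit: $176,900; Central Nutrition: $108,500; South Arts: $87,000; East Mentoring: $211,250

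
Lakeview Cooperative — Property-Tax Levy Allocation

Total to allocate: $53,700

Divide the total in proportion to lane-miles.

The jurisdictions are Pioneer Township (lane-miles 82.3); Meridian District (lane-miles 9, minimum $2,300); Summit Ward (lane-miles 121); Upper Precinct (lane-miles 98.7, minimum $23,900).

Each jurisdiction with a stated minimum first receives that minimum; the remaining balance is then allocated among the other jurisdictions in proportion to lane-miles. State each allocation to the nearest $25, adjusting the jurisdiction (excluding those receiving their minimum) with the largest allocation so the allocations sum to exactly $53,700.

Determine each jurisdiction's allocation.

Guaranteed amounts: Meridian District $2,300; Upper Precinct $23,900. Residual $27,500.
Residual split over remaining lane-miles 203.3: Pioneer Township 11,132.56 → $11,125; Summit Ward 16,367.44 → $16,375.

Pioneer Township: $11,125; Meridian District: $2,300; Summit Ward: $16,375; Upper Precinct: $23,900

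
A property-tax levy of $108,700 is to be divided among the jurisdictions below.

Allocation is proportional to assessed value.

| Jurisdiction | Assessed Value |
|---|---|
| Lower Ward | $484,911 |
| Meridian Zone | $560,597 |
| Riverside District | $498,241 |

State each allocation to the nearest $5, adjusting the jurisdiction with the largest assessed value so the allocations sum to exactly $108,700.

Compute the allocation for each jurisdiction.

Lower Ward: $34,145; Meridian Zone: $39,470; Riverside District: $35,085

Total assessed value = 484,911 + 560,597 + 498,241 = 1,543,749.
Raw shares: Lower Ward 34,144.04; Meridian Zone 39,473.32; Riverside District 35,082.64.
After rounding ($5): Lower Ward $34,145; Meridian Zone $39,475; Riverside District $35,085. Sum = $108,705.
Difference $108,700 − $108,705 = −$5 applied to largest assessed value (Meridian Zone): Meridian Zone becomes $39,470.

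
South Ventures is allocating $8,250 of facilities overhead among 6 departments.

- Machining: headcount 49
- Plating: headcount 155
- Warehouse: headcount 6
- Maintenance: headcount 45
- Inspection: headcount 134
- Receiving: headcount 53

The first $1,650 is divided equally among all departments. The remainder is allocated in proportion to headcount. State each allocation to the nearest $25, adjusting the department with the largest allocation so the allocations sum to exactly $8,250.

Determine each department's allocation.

$1,650 shared equally gives $275 per department.
Remainder $6,600 by headcount (total 442): Machining 731.67 → $725; Plating 2,314.48 → $2,325; Warehouse 89.59 → $100; Maintenance 671.95 → $675; Inspection 2,000.90 → $2,000; Receiving 791.40 → $800.
Rounding difference −$25 on remainder applied to Plating.
Totals: Machining $275 + $725 = $1,000; Plating $275 + $2,300 = $2,575; Warehouse $275 + $100 = $375; Maintenance $275 + $675 = $950; Inspection $275 + $2,000 = $2,275; Receiving $275 + $800 = $1,075.

Machining: $1,000 | Plating: $2,575 | Warehouse: $375 | Maintenance: $950 | Inspection: $2,275 | Receiving: $1,075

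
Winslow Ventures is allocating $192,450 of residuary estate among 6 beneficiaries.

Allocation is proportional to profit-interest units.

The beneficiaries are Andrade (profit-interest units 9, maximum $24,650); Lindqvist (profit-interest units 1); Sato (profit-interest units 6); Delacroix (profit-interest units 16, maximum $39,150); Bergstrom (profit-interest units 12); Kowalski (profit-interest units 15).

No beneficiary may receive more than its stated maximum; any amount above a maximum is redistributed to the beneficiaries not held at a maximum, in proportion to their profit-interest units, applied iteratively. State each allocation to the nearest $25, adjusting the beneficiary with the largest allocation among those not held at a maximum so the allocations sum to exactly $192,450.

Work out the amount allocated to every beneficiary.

Andrade: $24,650 | Lindqvist: $3,775 | Sato: $22,700 | Delacroix: $39,150 | Bergstrom: $45,400 | Kowalski: $56,775

Sum of profit-interest units: 59.
Pro-rata shares before constraints: Andrade 29,356.78; Lindqvist 3,261.86; Sato 19,571.19; Delacroix 52,189.83; Bergstrom 39,142.37; Kowalski 48,927.97.
Capped: Andrade ($24,650), Delacroix ($39,150); residual $128,650 reallocated over remaining profit-interest units 34.
Remaining shares: Lindqvist 3,783.82 → $3,775; Sato 22,702.94 → $22,700; Bergstrom 45,405.88 → $45,400; Kowalski 56,757.35 → $56,750.
Rounding difference +$25 applied to Kowalski → $56,775.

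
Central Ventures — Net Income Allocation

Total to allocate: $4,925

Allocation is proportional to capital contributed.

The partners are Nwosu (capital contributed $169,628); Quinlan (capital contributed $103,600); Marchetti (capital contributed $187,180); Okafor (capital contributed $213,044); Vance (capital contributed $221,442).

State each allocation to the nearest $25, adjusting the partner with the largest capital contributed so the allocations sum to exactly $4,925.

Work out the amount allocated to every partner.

Sum of capital contributed: 169,628 + 103,600 + 187,180 + 213,044 + 221,442 = 894,894.
Raw shares: Nwosu 933.54; Quinlan 570.16; Marchetti 1,030.13; Okafor 1,172.48; Vance 1,218.69.
Rounded to nearest $25: Nwosu $925; Quinlan $575; Marchetti $1,025; Okafor $1,175; Vance $1,225. Sum = $4,925.
Rounded total matches; no reconciliation needed.

Nwosu: $925 | Quinlan: $575 | Marchetti: $1,025 | Okafor: $1,175 | Vance: $1,225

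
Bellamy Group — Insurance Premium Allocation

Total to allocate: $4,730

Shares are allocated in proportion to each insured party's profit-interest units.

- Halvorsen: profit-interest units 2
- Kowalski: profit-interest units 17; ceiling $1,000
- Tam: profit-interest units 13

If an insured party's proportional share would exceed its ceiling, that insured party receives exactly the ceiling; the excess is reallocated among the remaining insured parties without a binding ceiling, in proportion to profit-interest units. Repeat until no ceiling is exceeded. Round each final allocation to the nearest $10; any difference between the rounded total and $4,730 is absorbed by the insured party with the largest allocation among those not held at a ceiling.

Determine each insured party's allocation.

Halvorsen: $500; Kowalski: $1,000; Tam: $3,230

Total profit-interest units = 32.
Proportional shares (ignoring caps): Halvorsen 295.62; Kowalski 2,512.81; Tam 1,921.56.
Cap binds for Kowalski ($1,000); balance $3,730 reallocated over remaining profit-interest units 15.
Redistributed shares: Halvorsen 497.33 → $500; Tam 3,232.67 → $3,230.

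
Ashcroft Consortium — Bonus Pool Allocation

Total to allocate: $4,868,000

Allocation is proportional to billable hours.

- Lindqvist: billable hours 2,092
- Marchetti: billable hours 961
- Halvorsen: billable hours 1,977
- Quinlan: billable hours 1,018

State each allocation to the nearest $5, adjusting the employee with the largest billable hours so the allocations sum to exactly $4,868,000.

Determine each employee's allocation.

Lindqvist: $1,683,840; Marchetti: $773,505; Halvorsen: $1,591,275; Quinlan: $819,380

Combined billable hours = 2,092 + 961 + 1,977 + 1,018 = 6,048.
Unrounded shares: Lindqvist 1,683,838.62; Marchetti 773,503.31; Halvorsen 1,591,275.79; Quinlan 819,382.28.
Rounded to nearest $5: Lindqvist $1,683,840; Marchetti $773,505; Halvorsen $1,591,275; Quinlan $819,380. Sum = $4,868,000.
Sum already equals the total — no adjustment.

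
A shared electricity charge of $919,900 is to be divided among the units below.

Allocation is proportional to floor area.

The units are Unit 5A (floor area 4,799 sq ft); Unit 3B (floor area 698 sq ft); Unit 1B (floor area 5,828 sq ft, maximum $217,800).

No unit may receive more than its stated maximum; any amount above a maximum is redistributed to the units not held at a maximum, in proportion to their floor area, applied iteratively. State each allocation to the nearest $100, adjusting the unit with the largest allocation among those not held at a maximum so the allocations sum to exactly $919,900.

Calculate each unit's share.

Sum of floor area: 11,325.
Pro-rata shares before constraints: Unit 5A 389,810.16; Unit 3B 56,696.71; Unit 1B 473,393.13.
Cap binds for Unit 1B ($217,800); remaining pool $702,100 reallocated over remaining floor area 5,497.
Remaining shares: Unit 5A 612,948.50 → $612,900; Unit 3B 89,151.50 → $89,200.

Unit 5A: $612,900; Unit 3B: $89,200; Unit 1B: $217,800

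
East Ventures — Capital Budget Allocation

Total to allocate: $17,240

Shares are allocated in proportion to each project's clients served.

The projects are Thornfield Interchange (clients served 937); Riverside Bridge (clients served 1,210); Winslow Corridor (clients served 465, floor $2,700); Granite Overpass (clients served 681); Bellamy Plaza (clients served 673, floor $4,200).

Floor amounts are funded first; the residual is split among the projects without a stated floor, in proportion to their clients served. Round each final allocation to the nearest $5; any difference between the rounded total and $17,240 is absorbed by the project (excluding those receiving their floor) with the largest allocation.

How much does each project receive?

Minimums first: Winslow Corridor $2,700; Bellamy Plaza $4,200. Balance $10,340.
Balance split over remaining clients served 2,828: Thornfield Interchange 3,425.95 → $3,425; Riverside Bridge 4,424.12 → $4,425; Granite Overpass 2,489.94 → $2,490.

Thornfield Interchange: $3,425 · Riverside Bridge: $4,425 · Winslow Corridor: $2,700 · Granite Overpass: $2,490 · Bellamy Plaza: $4,200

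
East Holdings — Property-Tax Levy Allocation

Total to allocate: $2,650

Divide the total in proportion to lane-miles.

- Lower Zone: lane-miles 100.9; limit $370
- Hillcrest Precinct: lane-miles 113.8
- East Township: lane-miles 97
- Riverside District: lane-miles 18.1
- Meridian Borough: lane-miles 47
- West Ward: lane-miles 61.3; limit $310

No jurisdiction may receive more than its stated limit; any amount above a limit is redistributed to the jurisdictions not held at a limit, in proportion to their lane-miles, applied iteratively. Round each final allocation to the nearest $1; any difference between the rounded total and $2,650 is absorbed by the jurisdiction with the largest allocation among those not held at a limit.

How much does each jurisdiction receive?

Lower Zone: $370 · Hillcrest Precinct: $812 · East Township: $693 · Riverside District: $129 · Meridian Borough: $336 · West Ward: $310

Total lane-miles = 438.1.
Proportional shares (ignoring caps): Lower Zone 610.33; Hillcrest Precinct 688.36; East Township 586.74; Riverside District 109.48; Meridian Borough 284.30; West Ward 370.79.
Held at cap: Lower Zone ($370), West Ward ($310); residual $1,970 reallocated over remaining lane-miles 275.9.
Remaining shares: Hillcrest Precinct 812.56 → $813; East Township 692.61 → $693; Riverside District 129.24 → $129; Meridian Borough 335.59 → $336.
Rounding difference −$1 applied to Hillcrest Precinct → $812.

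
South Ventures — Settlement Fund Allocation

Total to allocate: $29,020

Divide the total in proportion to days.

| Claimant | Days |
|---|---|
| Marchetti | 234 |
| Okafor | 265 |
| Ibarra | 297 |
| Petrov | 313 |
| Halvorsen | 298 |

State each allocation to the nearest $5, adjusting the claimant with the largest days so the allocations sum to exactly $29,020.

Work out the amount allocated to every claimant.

Days total: 234 + 265 + 297 + 313 + 298 = 1,407.
Unrounded shares: Marchetti 4,826.35; Okafor 5,465.74; Ibarra 6,125.76; Petrov 6,455.76; Halvorsen 6,146.38.
At nearest $5: Marchetti $4,825; Okafor $5,465; Ibarra $6,125; Petrov $6,455; Halvorsen $6,145. Sum = $29,015.
Difference $29,020 − $29,015 = +$5 applied to largest days (Petrov): Petrov becomes $6,460.

Marchetti: $4,825; Okafor: $5,465; Ibarra: $6,125; Petrov: $6,460; Halvorsen: $6,145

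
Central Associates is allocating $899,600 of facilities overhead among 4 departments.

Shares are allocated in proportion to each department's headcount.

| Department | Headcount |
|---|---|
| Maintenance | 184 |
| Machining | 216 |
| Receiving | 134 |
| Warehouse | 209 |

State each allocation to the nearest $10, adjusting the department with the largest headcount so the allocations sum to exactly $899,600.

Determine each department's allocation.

Maintenance: $222,780 · Machining: $261,530 · Receiving: $162,240 · Warehouse: $253,050

Sum of headcount: 184 + 216 + 134 + 209 = 743.
Raw shares: Maintenance 222,781.16; Machining 261,525.71; Receiving 162,242.80; Warehouse 253,050.34.
After rounding ($10): Maintenance $222,780; Machining $261,530; Receiving $162,240; Warehouse $253,050. Sum = $899,600.
Rounded total matches; no reconciliation needed.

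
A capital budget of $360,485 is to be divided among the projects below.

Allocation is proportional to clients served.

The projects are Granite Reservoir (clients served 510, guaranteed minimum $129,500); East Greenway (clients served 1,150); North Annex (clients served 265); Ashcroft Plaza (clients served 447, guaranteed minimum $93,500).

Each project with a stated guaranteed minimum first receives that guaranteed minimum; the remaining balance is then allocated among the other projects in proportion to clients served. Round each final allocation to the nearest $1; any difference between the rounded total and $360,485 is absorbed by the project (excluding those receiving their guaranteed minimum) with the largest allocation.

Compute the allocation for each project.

Fund the minimums — Granite Reservoir $129,500; Ashcroft Plaza $93,500. Remaining pool $137,485.
Remaining pool split over remaining clients served 1,415: East Greenway 111,736.93 → $111,737; North Annex 25,748.07 → $25,748.

Granite Reservoir: $129,500 · East Greenway: $111,737 · North Annex: $25,748 · Ashcroft Plaza: $93,500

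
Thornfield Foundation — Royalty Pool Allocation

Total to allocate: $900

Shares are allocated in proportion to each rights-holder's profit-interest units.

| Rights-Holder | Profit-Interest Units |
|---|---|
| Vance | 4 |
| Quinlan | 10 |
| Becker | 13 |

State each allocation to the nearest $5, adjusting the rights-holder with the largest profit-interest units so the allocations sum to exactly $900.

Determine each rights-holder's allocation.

Vance: $135 | Quinlan: $335 | Becker: $430

Total profit-interest units = 27.
Pro-rata amounts: Vance 4/27 × $900 = 133.33; Quinlan 10/27 × $900 = 333.33; Becker 13/27 × $900 = 433.33.
After rounding ($5): Vance $135; Quinlan $335; Becker $435. Sum = $905.
Difference $900 − $905 = −$5 applied to largest profit-interest units (Becker): Becker becomes $430.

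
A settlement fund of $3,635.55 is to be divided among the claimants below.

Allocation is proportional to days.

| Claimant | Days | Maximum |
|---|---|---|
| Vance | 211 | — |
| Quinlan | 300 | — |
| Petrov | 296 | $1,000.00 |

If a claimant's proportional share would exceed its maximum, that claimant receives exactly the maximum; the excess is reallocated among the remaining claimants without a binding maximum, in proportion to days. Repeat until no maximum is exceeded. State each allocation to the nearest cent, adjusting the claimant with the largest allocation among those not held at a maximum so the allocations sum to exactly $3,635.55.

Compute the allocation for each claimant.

Vance: $1,088.26 | Quinlan: $1,547.29 | Petrov: $1,000.00

Days total: 807.
Pro-rata shares before constraints: Vance 950.5589; Quinlan 1,351.5056; Petrov 1,333.4855.
Cap binds for Petrov ($1,000.00); residual $2,635.55 reallocated over remaining days 511.
Remaining shares: Vance 1,088.2604 → $1,088.26; Quinlan 1,547.2896 → $1,547.29.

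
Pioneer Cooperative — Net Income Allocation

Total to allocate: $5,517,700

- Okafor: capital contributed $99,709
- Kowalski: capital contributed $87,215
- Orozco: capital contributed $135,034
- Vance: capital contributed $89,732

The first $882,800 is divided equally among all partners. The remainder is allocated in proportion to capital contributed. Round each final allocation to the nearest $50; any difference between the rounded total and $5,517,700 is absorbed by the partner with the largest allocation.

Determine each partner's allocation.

$882,800 shared equally gives $220,700 per partner.
Remainder $4,634,900 by capital contributed (total 411,690): Okafor 1,122,546.68 → $1,122,550; Kowalski 981,886.38 → $981,900; Orozco 1,520,243.60 → $1,520,250; Vance 1,010,223.34 → $1,010,200.
Totals: Okafor $220,700 + $1,122,550 = $1,343,250; Kowalski $220,700 + $981,900 = $1,202,600; Orozco $220,700 + $1,520,250 = $1,740,950; Vance $220,700 + $1,010,200 = $1,230,900.

Okafor: $1,343,250 | Kowalski: $1,202,600 | Orozco: $1,740,950 | Vance: $1,230,900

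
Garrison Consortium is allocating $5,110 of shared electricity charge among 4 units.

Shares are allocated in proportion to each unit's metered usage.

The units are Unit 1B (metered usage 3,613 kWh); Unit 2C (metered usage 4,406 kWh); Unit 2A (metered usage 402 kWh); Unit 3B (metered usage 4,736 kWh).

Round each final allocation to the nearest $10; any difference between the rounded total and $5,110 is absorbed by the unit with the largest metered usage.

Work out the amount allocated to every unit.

Unit 1B: $1,400; Unit 2C: $1,710; Unit 2A: $160; Unit 3B: $1,840

Sum of metered usage: 3,613 + 4,406 + 402 + 4,736 = 13,157.
Pro-rata amounts: Unit 1B 1,403.24; Unit 2C 1,711.23; Unit 2A 156.13; Unit 3B 1,839.40.
After rounding ($10): Unit 1B $1,400; Unit 2C $1,710; Unit 2A $160; Unit 3B $1,840. Sum = $5,110.
Rounded total matches; no reconciliation needed.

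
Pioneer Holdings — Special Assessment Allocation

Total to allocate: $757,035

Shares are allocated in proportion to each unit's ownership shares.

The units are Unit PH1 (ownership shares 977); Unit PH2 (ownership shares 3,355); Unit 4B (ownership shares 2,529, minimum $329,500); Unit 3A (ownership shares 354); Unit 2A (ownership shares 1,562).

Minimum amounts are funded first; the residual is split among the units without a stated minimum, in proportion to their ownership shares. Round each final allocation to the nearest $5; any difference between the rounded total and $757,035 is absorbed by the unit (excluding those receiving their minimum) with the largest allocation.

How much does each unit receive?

Unit PH1: $66,855 | Unit PH2: $229,570 | Unit 4B: $329,500 | Unit 3A: $24,225 | Unit 2A: $106,885

Guaranteed amounts: Unit 4B $329,500. Remaining pool $427,535.
Remaining pool split over remaining ownership shares 6,248: Unit PH1 66,853.66 → $66,855; Unit PH2 229,574.25 → $229,575; Unit 3A 24,223.33 → $24,225; Unit 2A 106,883.75 → $106,885.
Rounding difference −$5 applied to Unit PH2 → $229,570.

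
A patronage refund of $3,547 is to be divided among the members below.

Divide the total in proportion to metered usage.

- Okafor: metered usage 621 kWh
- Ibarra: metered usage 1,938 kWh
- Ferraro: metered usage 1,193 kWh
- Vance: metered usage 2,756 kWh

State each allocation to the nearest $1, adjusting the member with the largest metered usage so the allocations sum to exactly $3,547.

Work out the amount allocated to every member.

Combined metered usage = 6,508.
Proportional shares: Okafor 621/6,508 × $3,547 = 338.46; Ibarra 1,938/6,508 × $3,547 = 1,056.25; Ferraro 1,193/6,508 × $3,547 = 650.21; Vance 2,756/6,508 × $3,547 = 1,502.08.
Rounded to nearest $1: Okafor $338; Ibarra $1,056; Ferraro $650; Vance $1,502. Sum = $3,546.
Difference $3,547 − $3,546 = +$1 applied to largest metered usage (Vance): Vance becomes $1,503.

Okafor: $338; Ibarra: $1,056; Ferraro: $650; Vance: $1,503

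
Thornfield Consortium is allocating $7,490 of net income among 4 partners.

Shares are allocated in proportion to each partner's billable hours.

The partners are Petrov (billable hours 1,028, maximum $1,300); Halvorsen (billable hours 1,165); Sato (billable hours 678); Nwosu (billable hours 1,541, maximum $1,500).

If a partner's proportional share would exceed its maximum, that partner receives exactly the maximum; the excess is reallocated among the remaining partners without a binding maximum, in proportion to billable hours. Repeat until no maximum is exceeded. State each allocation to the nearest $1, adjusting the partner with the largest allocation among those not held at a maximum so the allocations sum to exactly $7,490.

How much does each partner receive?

Petrov: $1,300; Halvorsen: $2,965; Sato: $1,725; Nwosu: $1,500

Billable hours total: 4,412.
Proportional shares (ignoring caps): Petrov 1,745.18; Halvorsen 1,977.75; Sato 1,151.00; Nwosu 2,616.07.
Cap binds for Petrov ($1,300), Nwosu ($1,500); balance $4,690 reallocated over remaining billable hours 1,843.
Remaining shares: Halvorsen 2,964.65 → $2,965; Sato 1,725.35 → $1,725.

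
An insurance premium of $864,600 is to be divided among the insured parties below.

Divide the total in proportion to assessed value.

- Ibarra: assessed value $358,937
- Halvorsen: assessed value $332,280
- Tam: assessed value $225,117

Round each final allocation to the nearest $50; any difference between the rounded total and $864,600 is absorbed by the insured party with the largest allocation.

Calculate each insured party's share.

Assessed value total: 916,334.
Pro-rata amounts: Ibarra 358,937/916,334 × $864,600 = 338,672.29; Halvorsen 332,280/916,334 × $864,600 = 313,520.28; Tam 225,117/916,334 × $864,600 = 212,407.44.
At nearest $50: Ibarra $338,650; Halvorsen $313,500; Tam $212,400. Sum = $864,550.
Difference $864,600 − $864,550 = +$50 applied to largest allocation (Ibarra): Ibarra becomes $338,700.

Ibarra: $338,700 · Halvorsen: $313,500 · Tam: $212,400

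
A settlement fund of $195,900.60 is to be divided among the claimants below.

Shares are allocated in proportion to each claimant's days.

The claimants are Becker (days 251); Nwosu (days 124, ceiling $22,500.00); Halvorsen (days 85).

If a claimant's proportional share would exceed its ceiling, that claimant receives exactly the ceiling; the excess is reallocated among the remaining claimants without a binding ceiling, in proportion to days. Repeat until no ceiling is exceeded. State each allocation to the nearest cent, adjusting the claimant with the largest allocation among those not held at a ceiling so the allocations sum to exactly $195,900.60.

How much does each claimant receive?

Becker: $129,534.38; Nwosu: $22,500.00; Halvorsen: $43,866.22

Combined days = 460.
Unconstrained shares: Becker 106,893.5883; Nwosu 52,807.9878; Halvorsen 36,199.0239.
Held at cap: Nwosu ($22,500.00); balance $173,400.60 reallocated over remaining days 336.
Shares after redistribution: Becker 129,534.3768 → $129,534.38; Halvorsen 43,866.2232 → $43,866.22.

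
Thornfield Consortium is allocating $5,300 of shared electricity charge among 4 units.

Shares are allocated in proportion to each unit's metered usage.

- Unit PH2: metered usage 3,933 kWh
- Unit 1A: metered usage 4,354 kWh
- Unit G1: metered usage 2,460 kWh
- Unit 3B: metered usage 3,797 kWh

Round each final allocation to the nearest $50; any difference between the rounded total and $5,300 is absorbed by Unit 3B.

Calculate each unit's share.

Unit PH2: $1,450 · Unit 1A: $1,600 · Unit G1: $900 · Unit 3B: $1,350

Sum of metered usage: 14,544.
Pro-rata amounts: Unit PH2 3,933/14,544 × $5,300 = 1,433.23; Unit 1A 4,354/14,544 × $5,300 = 1,586.65; Unit G1 2,460/14,544 × $5,300 = 896.45; Unit 3B 3,797/14,544 × $5,300 = 1,383.67.
At nearest $50: Unit PH2 $1,450; Unit 1A $1,600; Unit G1 $900; Unit 3B $1,400. Sum = $5,350.
Difference $5,300 − $5,350 = −$50 applied to Unit 3B: Unit 3B becomes $1,350.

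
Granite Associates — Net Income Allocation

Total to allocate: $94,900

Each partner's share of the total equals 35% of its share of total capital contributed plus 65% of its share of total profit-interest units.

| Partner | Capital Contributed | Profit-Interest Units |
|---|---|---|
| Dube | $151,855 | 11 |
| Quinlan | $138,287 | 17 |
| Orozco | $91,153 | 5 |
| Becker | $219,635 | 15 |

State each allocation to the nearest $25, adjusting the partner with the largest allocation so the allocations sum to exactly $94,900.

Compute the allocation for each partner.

Totals — capital contributed 600,930, profit-interest units 48.
Composite weights (35% capital contributed + 65% profit-interest units): Dube 0.2374; Quinlan 0.3108; Orozco 0.1208; Becker 0.3310.
Pro-rata amounts: Dube 22,529.58; Quinlan 29,490.26; Orozco 11,463.79; Becker 31,416.37.
Rounded to nearest $25: Dube $22,525; Quinlan $29,500; Orozco $11,475; Becker $31,425. Sum = $94,925.
Difference $94,900 − $94,925 = −$25 applied to largest allocation (Becker): Becker becomes $31,400.

Dube: $22,525 | Quinlan: $29,500 | Orozco: $11,475 | Becker: $31,400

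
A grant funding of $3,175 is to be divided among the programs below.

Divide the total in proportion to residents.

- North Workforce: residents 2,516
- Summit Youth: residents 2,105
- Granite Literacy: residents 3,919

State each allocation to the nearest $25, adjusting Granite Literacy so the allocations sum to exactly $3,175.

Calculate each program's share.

North Workforce: $925 | Summit Youth: $775 | Granite Literacy: $1,475

Combined residents = 8,540.
Raw shares: North Workforce 2,516/8,540 × $3,175 = 935.40; Summit Youth 2,105/8,540 × $3,175 = 782.60; Granite Literacy 3,919/8,540 × $3,175 = 1,457.01.
Rounded to nearest $25: North Workforce $925; Summit Youth $775; Granite Literacy $1,450. Sum = $3,150.
Difference $3,175 − $3,150 = +$25 applied to Granite Literacy: Granite Literacy becomes $1,475.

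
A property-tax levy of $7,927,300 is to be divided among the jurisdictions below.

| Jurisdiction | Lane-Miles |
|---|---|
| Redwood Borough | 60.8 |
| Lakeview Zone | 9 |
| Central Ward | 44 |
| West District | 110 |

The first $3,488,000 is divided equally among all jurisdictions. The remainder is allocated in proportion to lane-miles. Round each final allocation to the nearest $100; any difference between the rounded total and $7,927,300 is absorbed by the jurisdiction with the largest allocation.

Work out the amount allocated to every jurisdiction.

Equal tier: $3,488,000 ÷ 4 = $872,000 apiece.
Remainder $4,439,300 by lane-miles (total 223.8): Redwood Borough 1,206,029.67 → $1,206,000; Lakeview Zone 178,524.13 → $178,500; Central Ward 872,784.63 → $872,800; West District 2,181,961.57 → $2,182,000.
Totals: Redwood Borough $872,000 + $1,206,000 = $2,078,000; Lakeview Zone $872,000 + $178,500 = $1,050,500; Central Ward $872,000 + $872,800 = $1,744,800; West District $872,000 + $2,182,000 = $3,054,000.

Redwood Borough: $2,078,000 · Lakeview Zone: $1,050,500 · Central Ward: $1,744,800 · West District: $3,054,000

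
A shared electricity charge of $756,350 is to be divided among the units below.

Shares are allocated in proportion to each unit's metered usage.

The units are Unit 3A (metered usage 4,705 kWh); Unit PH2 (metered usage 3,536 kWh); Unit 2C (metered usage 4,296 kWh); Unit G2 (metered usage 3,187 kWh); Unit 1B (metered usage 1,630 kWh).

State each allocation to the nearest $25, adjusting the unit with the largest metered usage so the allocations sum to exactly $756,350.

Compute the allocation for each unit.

Unit 3A: $205,075; Unit PH2: $154,100; Unit 2C: $187,225; Unit G2: $138,900; Unit 1B: $71,050

Metered usage total: 17,354.
Proportional shares: Unit 3A 4,705/17,354 × $756,350 = 205,060.89; Unit PH2 3,536/17,354 × $756,350 = 154,111.65; Unit 2C 4,296/17,354 × $756,350 = 187,235.20; Unit G2 3,187/17,354 × $756,350 = 138,900.97; Unit 1B 1,630/17,354 × $756,350 = 71,041.29.
After rounding ($25): Unit 3A $205,050; Unit PH2 $154,100; Unit 2C $187,225; Unit G2 $138,900; Unit 1B $71,050. Sum = $756,325.
Difference $756,350 − $756,325 = +$25 applied to largest metered usage (Unit 3A): Unit 3A becomes $205,075.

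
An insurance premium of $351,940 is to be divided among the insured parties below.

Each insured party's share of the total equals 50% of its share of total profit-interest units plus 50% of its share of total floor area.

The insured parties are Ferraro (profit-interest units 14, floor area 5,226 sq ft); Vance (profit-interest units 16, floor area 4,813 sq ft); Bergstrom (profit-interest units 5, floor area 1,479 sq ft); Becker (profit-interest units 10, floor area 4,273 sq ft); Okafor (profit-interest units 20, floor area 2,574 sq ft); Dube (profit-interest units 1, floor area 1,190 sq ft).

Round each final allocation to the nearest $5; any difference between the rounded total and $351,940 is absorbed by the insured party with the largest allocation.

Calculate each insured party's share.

Totals — profit-interest units 66, floor area 19,555.
Composite weights (50% profit-interest units + 50% floor area): Ferraro 0.2397; Vance 0.2443; Bergstrom 0.0757; Becker 0.1850; Okafor 0.2173; Dube 0.0380.
Proportional shares: Ferraro 84,354.29; Vance 85,970.24; Bergstrom 26,640.17; Becker 65,113.66; Okafor 76,486.95; Dube 13,374.69.
At nearest $5: Ferraro $84,355; Vance $85,970; Bergstrom $26,640; Becker $65,115; Okafor $76,485; Dube $13,375. Sum = $351,940.
Sum already equals the total — no adjustment.

Ferraro: $84,355 | Vance: $85,970 | Bergstrom: $26,640 | Becker: $65,115 | Okafor: $76,485 | Dube: $13,375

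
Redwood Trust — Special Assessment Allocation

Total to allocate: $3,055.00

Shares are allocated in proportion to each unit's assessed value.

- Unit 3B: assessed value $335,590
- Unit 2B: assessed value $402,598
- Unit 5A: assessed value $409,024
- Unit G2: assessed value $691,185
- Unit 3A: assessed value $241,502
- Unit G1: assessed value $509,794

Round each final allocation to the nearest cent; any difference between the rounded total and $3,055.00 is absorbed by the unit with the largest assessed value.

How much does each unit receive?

Assessed value total: 335,590 + 402,598 + 409,024 + 691,185 + 241,502 + 509,794 = 2,589,693.
Raw shares: Unit 3B 395.8876; Unit 2B 474.9354; Unit 5A 482.5160; Unit G2 815.3747; Unit 3A 284.8942; Unit G1 601.3920.
After rounding (cent): Unit 3B $395.89; Unit 2B $474.94; Unit 5A $482.52; Unit G2 $815.37; Unit 3A $284.89; Unit G1 $601.39. Sum = $3,055.00.
Rounded total matches; no reconciliation needed.

Unit 3B: $395.89 · Unit 2B: $474.94 · Unit 5A: $482.52 · Unit G2: $815.37 · Unit 3A: $284.89 · Unit G1: $601.39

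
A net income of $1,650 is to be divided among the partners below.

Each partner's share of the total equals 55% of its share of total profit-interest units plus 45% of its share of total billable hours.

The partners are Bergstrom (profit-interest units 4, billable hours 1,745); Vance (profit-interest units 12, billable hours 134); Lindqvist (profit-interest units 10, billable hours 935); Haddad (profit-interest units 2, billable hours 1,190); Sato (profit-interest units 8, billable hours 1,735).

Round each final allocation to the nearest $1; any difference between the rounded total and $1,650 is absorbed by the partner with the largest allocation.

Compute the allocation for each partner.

Totals — profit-interest units 36, billable hours 5,739.
Composite weights (55% profit-interest units + 45% billable hours): Bergstrom 0.1979; Vance 0.1938; Lindqvist 0.2261; Haddad 0.1239; Sato 0.2583.
Raw shares: Bergstrom 326.60; Vance 319.84; Lindqvist 373.05; Haddad 204.38; Sato 426.14.
Rounded to nearest $1: Bergstrom $327; Vance $320; Lindqvist $373; Haddad $204; Sato $426. Sum = $1,650.
No rounding difference to absorb.

Bergstrom: $327; Vance: $320; Lindqvist: $373; Haddad: $204; Sato: $426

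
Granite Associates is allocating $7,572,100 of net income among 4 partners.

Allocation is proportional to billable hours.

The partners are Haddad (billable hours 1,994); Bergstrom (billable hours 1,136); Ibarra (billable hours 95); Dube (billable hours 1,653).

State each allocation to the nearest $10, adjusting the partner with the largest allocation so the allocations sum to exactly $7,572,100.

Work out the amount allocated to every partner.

Sum of billable hours: 4,878.
Proportional shares: Haddad 1,994/4,878 × $7,572,100 = 3,095,278.27; Bergstrom 1,136/4,878 × $7,572,100 = 1,763,408.28; Ibarra 95/4,878 × $7,572,100 = 147,468.12; Dube 1,653/4,878 × $7,572,100 = 2,565,945.33.
At nearest $10: Haddad $3,095,280; Bergstrom $1,763,410; Ibarra $147,470; Dube $2,565,950. Sum = $7,572,110.
Difference $7,572,100 − $7,572,110 = −$10 applied to largest allocation (Haddad): Haddad becomes $3,095,270.

Haddad: $3,095,270 · Bergstrom: $1,763,410 · Ibarra: $147,470 · Dube: $2,565,950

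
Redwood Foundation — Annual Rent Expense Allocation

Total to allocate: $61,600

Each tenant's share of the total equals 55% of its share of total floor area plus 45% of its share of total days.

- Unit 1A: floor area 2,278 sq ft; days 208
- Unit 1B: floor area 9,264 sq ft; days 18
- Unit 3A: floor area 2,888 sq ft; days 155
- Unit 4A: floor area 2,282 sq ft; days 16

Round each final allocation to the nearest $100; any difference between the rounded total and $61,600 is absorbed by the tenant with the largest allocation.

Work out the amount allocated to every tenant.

Unit 1A: $19,100 · Unit 1B: $20,100 · Unit 3A: $16,700 · Unit 4A: $5,700

Totals — floor area 16,712, days 397.
Composite weights (55% floor area + 45% days): Unit 1A 0.3107; Unit 1B 0.3253; Unit 3A 0.2707; Unit 4A 0.0932.
Proportional shares: Unit 1A 19,141.48; Unit 1B 20,037.60; Unit 3A 16,677.47; Unit 4A 5,743.44.
After rounding ($100): Unit 1A $19,100; Unit 1B $20,000; Unit 3A $16,700; Unit 4A $5,700. Sum = $61,500.
Difference $61,600 − $61,500 = +$100 applied to largest allocation (Unit 1B): Unit 1B becomes $20,100.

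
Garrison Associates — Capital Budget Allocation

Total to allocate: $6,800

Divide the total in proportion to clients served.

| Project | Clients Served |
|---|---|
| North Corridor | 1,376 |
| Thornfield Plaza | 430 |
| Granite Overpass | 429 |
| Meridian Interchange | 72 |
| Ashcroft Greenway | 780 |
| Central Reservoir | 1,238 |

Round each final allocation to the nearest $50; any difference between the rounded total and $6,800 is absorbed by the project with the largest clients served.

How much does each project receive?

North Corridor: $2,150; Thornfield Plaza: $700; Granite Overpass: $650; Meridian Interchange: $100; Ashcroft Greenway: $1,250; Central Reservoir: $1,950

Total clients served = 1,376 + 430 + 429 + 72 + 780 + 1,238 = 4,325.
Pro-rata amounts: North Corridor 2,163.42; Thornfield Plaza 676.07; Granite Overpass 674.50; Meridian Interchange 113.20; Ashcroft Greenway 1,226.36; Central Reservoir 1,946.45.
At nearest $50: North Corridor $2,150; Thornfield Plaza $700; Granite Overpass $650; Meridian Interchange $100; Ashcroft Greenway $1,250; Central Reservoir $1,950. Sum = $6,800.
Sum already equals the total — no adjustment.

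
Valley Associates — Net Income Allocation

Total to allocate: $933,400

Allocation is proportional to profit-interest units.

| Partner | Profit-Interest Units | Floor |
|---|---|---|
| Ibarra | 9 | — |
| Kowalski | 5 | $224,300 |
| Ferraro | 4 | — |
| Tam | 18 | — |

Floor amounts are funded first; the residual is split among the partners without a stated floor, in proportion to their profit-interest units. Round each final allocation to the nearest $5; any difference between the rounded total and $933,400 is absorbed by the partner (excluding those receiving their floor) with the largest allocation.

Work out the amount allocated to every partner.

Ibarra: $205,870; Kowalski: $224,300; Ferraro: $91,495; Tam: $411,735

Fund the minimums — Kowalski $224,300. Remaining pool $709,100.
Remaining pool split over remaining profit-interest units 31: Ibarra 205,867.74 → $205,870; Ferraro 91,496.77 → $91,495; Tam 411,735.48 → $411,735.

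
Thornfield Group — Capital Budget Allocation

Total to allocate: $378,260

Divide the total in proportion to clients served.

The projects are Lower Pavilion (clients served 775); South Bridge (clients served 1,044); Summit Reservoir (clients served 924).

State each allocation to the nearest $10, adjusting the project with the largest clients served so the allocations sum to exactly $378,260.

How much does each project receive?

Clients served total: 775 + 1,044 + 924 = 2,743.
Raw shares: Lower Pavilion 106,872.58; South Bridge 143,967.71; Summit Reservoir 127,419.70.
Rounded to nearest $10: Lower Pavilion $106,870; South Bridge $143,970; Summit Reservoir $127,420. Sum = $378,260.
No rounding difference to absorb.

Lower Pavilion: $106,870 | South Bridge: $143,970 | Summit Reservoir: $127,420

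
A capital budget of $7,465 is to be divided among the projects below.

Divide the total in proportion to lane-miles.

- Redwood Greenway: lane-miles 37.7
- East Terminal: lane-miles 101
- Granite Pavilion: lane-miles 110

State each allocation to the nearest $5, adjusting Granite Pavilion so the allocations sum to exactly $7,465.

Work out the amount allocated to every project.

Redwood Greenway: $1,130 | East Terminal: $3,030 | Granite Pavilion: $3,305

Lane-miles total: 248.7.
Proportional shares: Redwood Greenway 37.7/248.7 × $7,465 = 1,131.61; East Terminal 101/248.7 × $7,465 = 3,031.62; Granite Pavilion 110/248.7 × $7,465 = 3,301.77.
At nearest $5: Redwood Greenway $1,130; East Terminal $3,030; Granite Pavilion $3,300. Sum = $7,460.
Difference $7,465 − $7,460 = +$5 applied to Granite Pavilion: Granite Pavilion becomes $3,305.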